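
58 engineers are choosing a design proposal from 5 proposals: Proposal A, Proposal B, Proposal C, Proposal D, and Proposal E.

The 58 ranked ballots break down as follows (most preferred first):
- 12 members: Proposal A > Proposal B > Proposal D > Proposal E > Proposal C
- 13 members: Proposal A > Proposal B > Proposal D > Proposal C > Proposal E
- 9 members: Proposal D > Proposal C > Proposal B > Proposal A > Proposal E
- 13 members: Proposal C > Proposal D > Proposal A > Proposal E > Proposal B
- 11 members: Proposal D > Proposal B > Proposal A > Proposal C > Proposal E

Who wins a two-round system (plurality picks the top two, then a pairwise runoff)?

Proposal D

Round 1 first-place votes: Proposal A 25, Proposal B 0, Proposal C 13, Proposal D 20, Proposal E 0. Proposal A and Proposal D advance.
Runoff: Proposal A is ranked above Proposal D on 25 ballots, Proposal D above Proposal A on 33.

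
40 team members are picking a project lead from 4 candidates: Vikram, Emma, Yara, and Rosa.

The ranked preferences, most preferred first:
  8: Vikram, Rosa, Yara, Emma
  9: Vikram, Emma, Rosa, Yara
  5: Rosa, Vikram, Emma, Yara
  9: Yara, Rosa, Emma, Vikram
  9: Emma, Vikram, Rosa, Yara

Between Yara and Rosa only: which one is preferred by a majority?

Rosa

Yara is ranked above Rosa on 9 ballots; Rosa above Yara on 31.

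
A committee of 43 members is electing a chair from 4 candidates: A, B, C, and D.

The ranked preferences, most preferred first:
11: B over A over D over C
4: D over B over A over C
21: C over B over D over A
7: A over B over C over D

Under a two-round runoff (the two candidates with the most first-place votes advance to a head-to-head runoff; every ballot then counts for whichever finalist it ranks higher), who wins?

Round 1 first-place votes: A 7, B 11, C 21, D 4. C and B advance.
Runoff: C is ranked above B on 21 ballots, B above C on 22.

B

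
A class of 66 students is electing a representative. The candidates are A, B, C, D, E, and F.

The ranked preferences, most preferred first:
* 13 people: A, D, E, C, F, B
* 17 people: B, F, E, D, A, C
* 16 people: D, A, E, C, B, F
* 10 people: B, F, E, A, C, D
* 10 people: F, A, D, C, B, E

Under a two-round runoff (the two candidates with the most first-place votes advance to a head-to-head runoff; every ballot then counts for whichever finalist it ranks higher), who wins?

D

Round 1 first-place votes: A 13, B 27, C 0, D 16, E 0, F 10. B and D advance.
Runoff: B is ranked above D on 27 ballots, D above B on 39.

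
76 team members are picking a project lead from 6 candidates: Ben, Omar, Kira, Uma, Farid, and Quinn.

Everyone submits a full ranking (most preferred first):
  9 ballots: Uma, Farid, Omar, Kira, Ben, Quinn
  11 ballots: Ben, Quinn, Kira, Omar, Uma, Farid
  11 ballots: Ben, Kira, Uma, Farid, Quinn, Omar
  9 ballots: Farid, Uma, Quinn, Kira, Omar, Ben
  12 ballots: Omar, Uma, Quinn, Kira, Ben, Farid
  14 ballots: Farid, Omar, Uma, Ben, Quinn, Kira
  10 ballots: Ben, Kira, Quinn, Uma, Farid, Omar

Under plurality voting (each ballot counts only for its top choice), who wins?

Ben

First-place votes: Ben 32, Omar 12, Kira 0, Uma 9, Farid 23, Quinn 0.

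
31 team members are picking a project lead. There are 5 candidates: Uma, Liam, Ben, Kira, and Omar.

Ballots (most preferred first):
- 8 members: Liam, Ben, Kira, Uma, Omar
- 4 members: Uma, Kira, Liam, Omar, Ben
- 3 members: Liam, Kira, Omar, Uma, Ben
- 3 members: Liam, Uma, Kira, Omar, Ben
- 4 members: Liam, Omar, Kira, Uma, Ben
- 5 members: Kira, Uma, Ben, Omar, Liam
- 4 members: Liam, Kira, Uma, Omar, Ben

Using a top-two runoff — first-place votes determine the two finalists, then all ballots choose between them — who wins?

Liam

Round 1 first-place votes: Uma 4, Liam 22, Ben 0, Kira 5, Omar 0. Liam and Kira advance.
Runoff: Liam is ranked above Kira on 22 ballots, Kira above Liam on 9.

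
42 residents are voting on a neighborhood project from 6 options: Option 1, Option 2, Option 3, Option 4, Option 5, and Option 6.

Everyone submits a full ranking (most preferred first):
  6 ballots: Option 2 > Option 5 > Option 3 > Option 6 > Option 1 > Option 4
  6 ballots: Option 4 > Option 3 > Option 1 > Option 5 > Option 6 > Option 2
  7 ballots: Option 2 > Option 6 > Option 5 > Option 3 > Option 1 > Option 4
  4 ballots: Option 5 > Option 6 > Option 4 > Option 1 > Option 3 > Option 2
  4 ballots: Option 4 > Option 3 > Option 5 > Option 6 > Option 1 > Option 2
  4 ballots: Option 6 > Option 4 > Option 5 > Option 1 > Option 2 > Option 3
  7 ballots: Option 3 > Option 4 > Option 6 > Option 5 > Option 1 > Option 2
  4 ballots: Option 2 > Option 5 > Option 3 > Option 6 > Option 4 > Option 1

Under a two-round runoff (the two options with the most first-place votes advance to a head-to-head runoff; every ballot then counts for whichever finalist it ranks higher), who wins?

Option 4

Round 1 first-place votes: Option 1 0, Option 2 17, Option 3 7, Option 4 10, Option 5 4, Option 6 4. Option 2 and Option 4 advance.
Runoff: Option 2 is ranked above Option 4 on 17 ballots, Option 4 above Option 2 on 25.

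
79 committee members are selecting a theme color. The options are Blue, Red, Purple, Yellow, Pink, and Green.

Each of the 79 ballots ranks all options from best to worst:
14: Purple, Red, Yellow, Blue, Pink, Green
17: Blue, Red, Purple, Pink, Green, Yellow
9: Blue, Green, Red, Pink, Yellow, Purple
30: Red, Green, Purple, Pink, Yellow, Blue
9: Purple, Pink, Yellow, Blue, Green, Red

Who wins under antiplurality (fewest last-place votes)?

Pink

Last-place votes: Blue 30, Red 9, Purple 9, Yellow 17, Pink 0, Green 14.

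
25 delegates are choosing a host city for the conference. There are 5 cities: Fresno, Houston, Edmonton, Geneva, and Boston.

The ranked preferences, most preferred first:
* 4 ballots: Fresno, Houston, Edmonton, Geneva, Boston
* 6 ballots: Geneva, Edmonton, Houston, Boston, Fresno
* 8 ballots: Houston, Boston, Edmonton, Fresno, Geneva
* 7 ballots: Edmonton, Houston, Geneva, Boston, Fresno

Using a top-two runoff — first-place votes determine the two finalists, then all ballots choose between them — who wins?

Edmonton

Round 1 first-place votes: Fresno 4, Houston 8, Edmonton 7, Geneva 6, Boston 0. Houston and Edmonton advance.
Runoff: Houston is ranked above Edmonton on 12 ballots, Edmonton above Houston on 13.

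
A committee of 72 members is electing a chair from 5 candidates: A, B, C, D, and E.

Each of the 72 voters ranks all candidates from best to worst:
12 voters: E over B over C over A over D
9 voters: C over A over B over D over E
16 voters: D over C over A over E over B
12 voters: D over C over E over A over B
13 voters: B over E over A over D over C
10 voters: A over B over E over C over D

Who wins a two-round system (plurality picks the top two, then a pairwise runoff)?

B

Round 1 first-place votes: A 10, B 13, C 9, D 28, E 12. D and B advance.
Runoff: D is ranked above B on 28 ballots, B above D on 44.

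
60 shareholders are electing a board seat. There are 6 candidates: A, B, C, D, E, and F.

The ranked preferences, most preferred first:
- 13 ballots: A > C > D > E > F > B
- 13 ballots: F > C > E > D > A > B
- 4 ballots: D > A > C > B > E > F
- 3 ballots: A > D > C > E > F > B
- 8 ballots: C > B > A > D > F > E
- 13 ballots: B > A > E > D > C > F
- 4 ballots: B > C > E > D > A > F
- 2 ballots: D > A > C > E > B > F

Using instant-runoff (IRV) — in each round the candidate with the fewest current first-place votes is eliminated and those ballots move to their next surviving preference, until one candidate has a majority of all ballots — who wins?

Round 1: A 16, B 17, C 8, D 6, E 0, F 13. E eliminated.
Round 2: A 16, B 17, C 8, D 6, F 13. D eliminated.
Round 3: A 22, B 17, C 8, F 13. C eliminated.
Round 4: A 22, B 25, F 13. F eliminated.
Round 5: A 35, B 25. A has a majority (≥31).

A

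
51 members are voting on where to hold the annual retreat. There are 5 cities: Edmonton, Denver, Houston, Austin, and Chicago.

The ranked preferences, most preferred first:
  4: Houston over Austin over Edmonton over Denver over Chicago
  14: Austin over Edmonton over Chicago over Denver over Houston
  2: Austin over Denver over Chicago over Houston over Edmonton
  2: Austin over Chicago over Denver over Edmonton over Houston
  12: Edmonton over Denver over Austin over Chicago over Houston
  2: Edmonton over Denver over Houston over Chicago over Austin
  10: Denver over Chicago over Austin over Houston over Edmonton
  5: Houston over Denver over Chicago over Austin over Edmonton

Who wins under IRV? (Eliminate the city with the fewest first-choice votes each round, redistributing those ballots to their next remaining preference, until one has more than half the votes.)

Round 1: Edmonton 14, Denver 10, Houston 9, Austin 18, Chicago 0. Chicago eliminated.
Round 2: Edmonton 14, Denver 10, Houston 9, Austin 18. Houston eliminated.
Round 3: Edmonton 14, Denver 15, Austin 22. Edmonton eliminated.
Round 4: Denver 29, Austin 22. Denver has a majority (≥26).

Denver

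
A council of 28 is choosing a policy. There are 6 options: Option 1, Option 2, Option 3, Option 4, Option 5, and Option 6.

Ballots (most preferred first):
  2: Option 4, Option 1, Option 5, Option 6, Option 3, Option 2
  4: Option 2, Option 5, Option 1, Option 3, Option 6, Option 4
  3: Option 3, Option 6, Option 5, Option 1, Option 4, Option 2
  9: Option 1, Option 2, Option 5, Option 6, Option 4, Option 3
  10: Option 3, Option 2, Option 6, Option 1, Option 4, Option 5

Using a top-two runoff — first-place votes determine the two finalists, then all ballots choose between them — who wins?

Option 1

Round 1 first-place votes: Option 1 9, Option 2 4, Option 3 13, Option 4 2, Option 5 0, Option 6 0. Option 3 and Option 1 advance.
Runoff: Option 3 is ranked above Option 1 on 13 ballots, Option 1 above Option 3 on 15.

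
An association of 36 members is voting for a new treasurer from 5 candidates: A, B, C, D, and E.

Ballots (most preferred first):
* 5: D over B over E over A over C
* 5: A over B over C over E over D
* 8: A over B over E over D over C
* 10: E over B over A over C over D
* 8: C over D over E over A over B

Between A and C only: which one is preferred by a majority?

A is ranked above C on 28 ballots; C above A on 8.

A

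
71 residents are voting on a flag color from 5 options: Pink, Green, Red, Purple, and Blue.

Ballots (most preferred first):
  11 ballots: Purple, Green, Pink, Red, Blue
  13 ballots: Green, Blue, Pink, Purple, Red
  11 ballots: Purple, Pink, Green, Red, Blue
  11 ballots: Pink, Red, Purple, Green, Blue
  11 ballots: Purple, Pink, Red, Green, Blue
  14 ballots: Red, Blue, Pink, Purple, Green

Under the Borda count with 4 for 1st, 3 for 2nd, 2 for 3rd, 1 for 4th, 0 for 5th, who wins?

Pink: 11×2 + 13×2 + 11×3 + 11×4 + 11×3 + 14×2 = 186
Green: 11×3 + 13×4 + 11×2 + 11×1 + 11×1 + 14×0 = 129
Red: 11×1 + 13×0 + 11×1 + 11×3 + 11×2 + 14×4 = 133
Purple: 11×4 + 13×1 + 11×4 + 11×2 + 11×4 + 14×1 = 181
Blue: 11×0 + 13×3 + 11×0 + 11×0 + 11×0 + 14×3 = 81

Pink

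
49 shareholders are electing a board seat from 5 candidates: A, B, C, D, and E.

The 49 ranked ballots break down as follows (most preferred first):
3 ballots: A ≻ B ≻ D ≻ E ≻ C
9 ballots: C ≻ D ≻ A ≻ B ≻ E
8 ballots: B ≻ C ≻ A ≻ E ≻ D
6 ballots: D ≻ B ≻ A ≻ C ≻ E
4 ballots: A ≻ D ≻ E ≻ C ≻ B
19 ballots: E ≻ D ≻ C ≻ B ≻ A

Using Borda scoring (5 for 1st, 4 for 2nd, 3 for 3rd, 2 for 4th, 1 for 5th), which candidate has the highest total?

D

A: 3×5 + 9×3 + 8×3 + 6×3 + 4×5 + 19×1 = 123
B: 3×4 + 9×2 + 8×5 + 6×4 + 4×1 + 19×2 = 136
C: 3×1 + 9×5 + 8×4 + 6×2 + 4×2 + 19×3 = 157
D: 3×3 + 9×4 + 8×1 + 6×5 + 4×4 + 19×4 = 175
E: 3×2 + 9×1 + 8×2 + 6×1 + 4×3 + 19×5 = 144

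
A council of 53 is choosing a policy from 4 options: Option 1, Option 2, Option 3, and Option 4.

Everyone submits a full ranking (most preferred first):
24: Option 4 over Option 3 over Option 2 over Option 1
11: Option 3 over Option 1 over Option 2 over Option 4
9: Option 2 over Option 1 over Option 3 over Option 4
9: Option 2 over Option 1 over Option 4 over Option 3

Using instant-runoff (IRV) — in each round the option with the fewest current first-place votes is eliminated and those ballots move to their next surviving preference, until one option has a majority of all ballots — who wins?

Round 1: Option 1 0, Option 2 18, Option 3 11, Option 4 24. Option 1 eliminated.
Round 2: Option 2 18, Option 3 11, Option 4 24. Option 3 eliminated.
Round 3: Option 2 29, Option 4 24. Option 2 has a majority (≥27).

Option 2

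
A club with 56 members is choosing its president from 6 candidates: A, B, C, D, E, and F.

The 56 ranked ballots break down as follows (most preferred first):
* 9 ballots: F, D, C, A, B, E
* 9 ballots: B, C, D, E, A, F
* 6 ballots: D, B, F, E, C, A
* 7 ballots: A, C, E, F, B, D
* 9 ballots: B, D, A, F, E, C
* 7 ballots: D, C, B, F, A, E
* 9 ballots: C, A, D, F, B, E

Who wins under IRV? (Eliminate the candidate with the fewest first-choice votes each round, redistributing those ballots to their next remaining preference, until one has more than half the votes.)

D

Round 1: A 7, B 18, C 9, D 13, E 0, F 9. E eliminated.
Round 2: A 7, B 18, C 9, D 13, F 9. A eliminated.
Round 3: B 18, C 16, D 13, F 9. F eliminated.
Round 4: B 18, C 16, D 22. C eliminated.
Round 5: B 25, D 31. D has a majority (≥29).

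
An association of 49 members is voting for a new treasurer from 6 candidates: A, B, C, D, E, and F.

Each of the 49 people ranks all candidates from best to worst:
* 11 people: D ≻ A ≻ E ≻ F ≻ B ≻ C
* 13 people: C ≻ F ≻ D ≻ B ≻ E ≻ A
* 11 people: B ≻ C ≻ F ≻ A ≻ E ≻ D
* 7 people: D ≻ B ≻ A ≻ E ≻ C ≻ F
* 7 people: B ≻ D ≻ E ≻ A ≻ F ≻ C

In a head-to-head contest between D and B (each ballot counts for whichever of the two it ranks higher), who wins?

D

D is ranked above B on 31 ballots; B above D on 18.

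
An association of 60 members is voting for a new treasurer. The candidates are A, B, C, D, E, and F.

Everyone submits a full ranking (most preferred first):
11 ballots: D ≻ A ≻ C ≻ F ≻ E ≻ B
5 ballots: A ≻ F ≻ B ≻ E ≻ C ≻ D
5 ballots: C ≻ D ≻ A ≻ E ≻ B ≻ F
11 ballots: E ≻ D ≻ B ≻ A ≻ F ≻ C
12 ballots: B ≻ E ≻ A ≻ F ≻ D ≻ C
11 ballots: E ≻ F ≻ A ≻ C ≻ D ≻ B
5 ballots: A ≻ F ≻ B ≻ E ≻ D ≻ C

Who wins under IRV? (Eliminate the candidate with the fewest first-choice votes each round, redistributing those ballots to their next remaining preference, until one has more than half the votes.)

E

Round 1: A 10, B 12, C 5, D 11, E 22, F 0. F eliminated.
Round 2: A 10, B 12, C 5, D 11, E 22. C eliminated.
Round 3: A 10, B 12, D 16, E 22. A eliminated.
Round 4: B 22, D 16, E 22. D eliminated.
Round 5: B 22, E 38. E has a majority (≥31).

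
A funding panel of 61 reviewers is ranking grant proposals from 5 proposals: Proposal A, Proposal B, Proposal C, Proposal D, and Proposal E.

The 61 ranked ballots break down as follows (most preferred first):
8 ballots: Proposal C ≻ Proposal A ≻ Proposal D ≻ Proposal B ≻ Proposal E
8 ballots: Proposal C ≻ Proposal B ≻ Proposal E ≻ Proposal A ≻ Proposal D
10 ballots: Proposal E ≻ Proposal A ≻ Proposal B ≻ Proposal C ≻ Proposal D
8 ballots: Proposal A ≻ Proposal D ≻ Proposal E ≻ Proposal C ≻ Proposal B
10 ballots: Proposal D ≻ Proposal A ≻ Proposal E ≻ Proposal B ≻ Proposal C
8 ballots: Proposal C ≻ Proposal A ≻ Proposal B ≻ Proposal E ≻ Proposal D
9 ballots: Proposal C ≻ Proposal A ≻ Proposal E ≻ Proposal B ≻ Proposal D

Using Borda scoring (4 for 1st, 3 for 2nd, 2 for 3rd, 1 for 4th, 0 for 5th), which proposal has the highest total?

Proposal A: 8×3 + 8×1 + 10×3 + 8×4 + 10×3 + 8×3 + 9×3 = 175
Proposal B: 8×1 + 8×3 + 10×2 + 8×0 + 10×1 + 8×2 + 9×1 = 87
Proposal C: 8×4 + 8×4 + 10×1 + 8×1 + 10×0 + 8×4 + 9×4 = 150
Proposal D: 8×2 + 8×0 + 10×0 + 8×3 + 10×4 + 8×0 + 9×0 = 80
Proposal E: 8×0 + 8×2 + 10×4 + 8×2 + 10×2 + 8×1 + 9×2 = 118

Proposal A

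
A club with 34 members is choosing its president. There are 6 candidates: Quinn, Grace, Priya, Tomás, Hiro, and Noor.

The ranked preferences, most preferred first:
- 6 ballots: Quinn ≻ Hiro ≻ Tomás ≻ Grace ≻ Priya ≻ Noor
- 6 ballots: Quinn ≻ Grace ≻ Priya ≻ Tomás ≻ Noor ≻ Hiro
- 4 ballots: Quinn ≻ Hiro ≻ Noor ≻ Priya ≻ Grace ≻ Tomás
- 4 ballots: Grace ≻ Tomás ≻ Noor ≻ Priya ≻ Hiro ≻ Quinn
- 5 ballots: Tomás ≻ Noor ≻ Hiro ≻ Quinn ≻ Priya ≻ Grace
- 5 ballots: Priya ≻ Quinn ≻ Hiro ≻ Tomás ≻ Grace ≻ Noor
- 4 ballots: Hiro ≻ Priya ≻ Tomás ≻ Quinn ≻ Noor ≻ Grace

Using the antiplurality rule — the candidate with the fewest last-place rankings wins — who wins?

Priya

Last-place votes: Quinn 4, Grace 9, Priya 0, Tomás 4, Hiro 6, Noor 11.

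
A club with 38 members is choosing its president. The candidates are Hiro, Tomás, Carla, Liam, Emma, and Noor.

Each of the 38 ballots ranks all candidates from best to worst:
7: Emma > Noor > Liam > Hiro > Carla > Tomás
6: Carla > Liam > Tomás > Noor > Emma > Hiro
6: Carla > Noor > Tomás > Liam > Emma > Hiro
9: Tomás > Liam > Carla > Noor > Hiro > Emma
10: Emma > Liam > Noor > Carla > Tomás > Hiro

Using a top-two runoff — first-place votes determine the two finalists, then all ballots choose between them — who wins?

Carla

Round 1 first-place votes: Hiro 0, Tomás 9, Carla 12, Liam 0, Emma 17, Noor 0. Emma and Carla advance.
Runoff: Emma is ranked above Carla on 17 ballots, Carla above Emma on 21.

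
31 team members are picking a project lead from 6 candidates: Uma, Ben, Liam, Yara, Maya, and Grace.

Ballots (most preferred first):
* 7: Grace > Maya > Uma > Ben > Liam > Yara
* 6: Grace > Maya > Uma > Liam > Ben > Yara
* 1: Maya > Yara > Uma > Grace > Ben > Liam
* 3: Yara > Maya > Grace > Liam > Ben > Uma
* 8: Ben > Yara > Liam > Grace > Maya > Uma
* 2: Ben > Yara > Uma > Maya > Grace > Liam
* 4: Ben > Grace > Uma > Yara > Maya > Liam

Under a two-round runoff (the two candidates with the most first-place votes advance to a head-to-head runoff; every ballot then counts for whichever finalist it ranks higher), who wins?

Grace

Round 1 first-place votes: Uma 0, Ben 14, Liam 0, Yara 3, Maya 1, Grace 13. Ben and Grace advance.
Runoff: Ben is ranked above Grace on 14 ballots, Grace above Ben on 17.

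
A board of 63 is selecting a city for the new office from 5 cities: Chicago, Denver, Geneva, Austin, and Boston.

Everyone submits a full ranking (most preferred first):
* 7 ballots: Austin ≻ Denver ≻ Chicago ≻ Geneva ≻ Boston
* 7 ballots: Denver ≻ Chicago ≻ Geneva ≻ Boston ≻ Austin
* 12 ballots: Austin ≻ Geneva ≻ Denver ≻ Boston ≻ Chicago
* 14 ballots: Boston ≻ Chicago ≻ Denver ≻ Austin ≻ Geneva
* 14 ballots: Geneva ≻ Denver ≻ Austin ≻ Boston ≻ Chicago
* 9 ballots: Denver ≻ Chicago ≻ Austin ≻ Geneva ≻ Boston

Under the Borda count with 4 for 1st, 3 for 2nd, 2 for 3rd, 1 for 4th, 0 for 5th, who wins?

Chicago: 7×2 + 7×3 + 12×0 + 14×3 + 14×0 + 9×3 = 104
Denver: 7×3 + 7×4 + 12×2 + 14×2 + 14×3 + 9×4 = 179
Geneva: 7×1 + 7×2 + 12×3 + 14×0 + 14×4 + 9×1 = 122
Austin: 7×4 + 7×0 + 12×4 + 14×1 + 14×2 + 9×2 = 136
Boston: 7×0 + 7×1 + 12×1 + 14×4 + 14×1 + 9×0 = 89

Denver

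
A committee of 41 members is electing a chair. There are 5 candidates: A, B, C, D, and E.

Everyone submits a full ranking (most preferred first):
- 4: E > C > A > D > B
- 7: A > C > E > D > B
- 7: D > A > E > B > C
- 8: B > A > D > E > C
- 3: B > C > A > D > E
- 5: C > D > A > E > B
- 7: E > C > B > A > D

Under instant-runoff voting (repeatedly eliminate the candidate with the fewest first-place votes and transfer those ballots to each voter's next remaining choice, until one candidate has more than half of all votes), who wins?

D

Round 1: A 7, B 11, C 5, D 7, E 11. C eliminated.
Round 2: A 7, B 11, D 12, E 11. A eliminated.
Round 3: B 11, D 12, E 18. B eliminated.
Round 4: D 23, E 18. D has a majority (≥21).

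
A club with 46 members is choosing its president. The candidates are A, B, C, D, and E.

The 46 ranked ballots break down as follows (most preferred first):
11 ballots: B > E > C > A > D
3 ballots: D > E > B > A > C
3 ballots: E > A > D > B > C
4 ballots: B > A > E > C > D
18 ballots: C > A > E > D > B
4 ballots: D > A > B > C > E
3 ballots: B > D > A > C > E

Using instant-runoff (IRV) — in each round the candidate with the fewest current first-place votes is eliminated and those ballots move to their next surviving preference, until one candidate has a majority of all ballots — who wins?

Round 1: A 0, B 18, C 18, D 7, E 3. A eliminated.
Round 2: B 18, C 18, D 7, E 3. E eliminated.
Round 3: B 18, C 18, D 10. D eliminated.
Round 4: B 28, C 18. B has a majority (≥24).

B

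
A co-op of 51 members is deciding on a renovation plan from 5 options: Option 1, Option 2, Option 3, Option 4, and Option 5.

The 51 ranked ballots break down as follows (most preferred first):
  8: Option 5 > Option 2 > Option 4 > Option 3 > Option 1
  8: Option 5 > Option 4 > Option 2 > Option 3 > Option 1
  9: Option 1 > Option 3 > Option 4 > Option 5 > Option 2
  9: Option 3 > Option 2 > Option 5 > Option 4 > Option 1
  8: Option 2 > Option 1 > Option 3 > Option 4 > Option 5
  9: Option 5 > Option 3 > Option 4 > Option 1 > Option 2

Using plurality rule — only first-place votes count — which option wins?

Option 5

First-place votes: Option 1 9, Option 2 8, Option 3 9, Option 4 0, Option 5 25.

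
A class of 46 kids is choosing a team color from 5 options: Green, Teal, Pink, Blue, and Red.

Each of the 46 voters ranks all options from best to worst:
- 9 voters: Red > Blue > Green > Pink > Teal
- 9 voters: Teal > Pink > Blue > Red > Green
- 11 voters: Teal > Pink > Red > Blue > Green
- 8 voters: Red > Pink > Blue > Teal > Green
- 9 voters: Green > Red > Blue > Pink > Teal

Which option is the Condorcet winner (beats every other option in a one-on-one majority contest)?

Red vs Green: 37–9
Red vs Teal: 26–20
Red vs Pink: 26–20
Red vs Blue: 37–9
Red beats every other option.

Red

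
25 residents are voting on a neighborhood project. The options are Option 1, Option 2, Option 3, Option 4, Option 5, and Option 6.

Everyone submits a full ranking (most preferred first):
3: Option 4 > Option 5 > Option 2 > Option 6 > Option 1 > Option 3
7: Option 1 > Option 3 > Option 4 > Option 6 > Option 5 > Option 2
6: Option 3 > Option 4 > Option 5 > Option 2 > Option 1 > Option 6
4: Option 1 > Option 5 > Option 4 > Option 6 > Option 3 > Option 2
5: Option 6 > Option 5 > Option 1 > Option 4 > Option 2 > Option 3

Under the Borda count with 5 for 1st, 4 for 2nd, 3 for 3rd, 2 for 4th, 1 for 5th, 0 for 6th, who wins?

Option 1: 3×1 + 7×5 + 6×1 + 4×5 + 5×3 = 79
Option 2: 3×3 + 7×0 + 6×2 + 4×0 + 5×1 = 26
Option 3: 3×0 + 7×4 + 6×5 + 4×1 + 5×0 = 62
Option 4: 3×5 + 7×3 + 6×4 + 4×3 + 5×2 = 82
Option 5: 3×4 + 7×1 + 6×3 + 4×4 + 5×4 = 73
Option 6: 3×2 + 7×2 + 6×0 + 4×2 + 5×5 = 53

Option 4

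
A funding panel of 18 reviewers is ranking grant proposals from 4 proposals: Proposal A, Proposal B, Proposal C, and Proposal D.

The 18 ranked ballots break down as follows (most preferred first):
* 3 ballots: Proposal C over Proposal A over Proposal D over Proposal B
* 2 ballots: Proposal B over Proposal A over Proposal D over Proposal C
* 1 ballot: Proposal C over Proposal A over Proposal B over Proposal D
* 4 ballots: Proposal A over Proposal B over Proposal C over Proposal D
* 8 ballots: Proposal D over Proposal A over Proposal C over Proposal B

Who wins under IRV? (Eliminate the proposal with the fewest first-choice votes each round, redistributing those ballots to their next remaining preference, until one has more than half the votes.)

Round 1: Proposal A 4, Proposal B 2, Proposal C 4, Proposal D 8. Proposal B eliminated.
Round 2: Proposal A 6, Proposal C 4, Proposal D 8. Proposal C eliminated.
Round 3: Proposal A 10, Proposal D 8. Proposal A has a majority (≥10).

Proposal A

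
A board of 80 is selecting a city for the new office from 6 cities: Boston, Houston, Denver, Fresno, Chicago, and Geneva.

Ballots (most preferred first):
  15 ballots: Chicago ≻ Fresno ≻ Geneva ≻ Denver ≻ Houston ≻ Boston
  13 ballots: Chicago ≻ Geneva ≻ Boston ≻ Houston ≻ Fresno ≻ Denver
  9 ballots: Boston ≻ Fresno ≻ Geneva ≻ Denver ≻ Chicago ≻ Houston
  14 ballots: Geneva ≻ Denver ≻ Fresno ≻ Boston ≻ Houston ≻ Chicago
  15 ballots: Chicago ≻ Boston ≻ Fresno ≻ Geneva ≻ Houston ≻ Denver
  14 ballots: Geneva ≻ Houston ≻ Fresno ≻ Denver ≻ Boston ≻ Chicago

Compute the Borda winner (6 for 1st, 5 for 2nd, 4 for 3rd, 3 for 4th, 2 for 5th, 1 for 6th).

Boston: 15×1 + 13×4 + 9×6 + 14×3 + 15×5 + 14×2 = 266
Houston: 15×2 + 13×3 + 9×1 + 14×2 + 15×2 + 14×5 = 206
Denver: 15×3 + 13×1 + 9×3 + 14×5 + 15×1 + 14×3 = 212
Fresno: 15×5 + 13×2 + 9×5 + 14×4 + 15×4 + 14×4 = 318
Chicago: 15×6 + 13×6 + 9×2 + 14×1 + 15×6 + 14×1 = 304
Geneva: 15×4 + 13×5 + 9×4 + 14×6 + 15×3 + 14×6 = 374

Geneva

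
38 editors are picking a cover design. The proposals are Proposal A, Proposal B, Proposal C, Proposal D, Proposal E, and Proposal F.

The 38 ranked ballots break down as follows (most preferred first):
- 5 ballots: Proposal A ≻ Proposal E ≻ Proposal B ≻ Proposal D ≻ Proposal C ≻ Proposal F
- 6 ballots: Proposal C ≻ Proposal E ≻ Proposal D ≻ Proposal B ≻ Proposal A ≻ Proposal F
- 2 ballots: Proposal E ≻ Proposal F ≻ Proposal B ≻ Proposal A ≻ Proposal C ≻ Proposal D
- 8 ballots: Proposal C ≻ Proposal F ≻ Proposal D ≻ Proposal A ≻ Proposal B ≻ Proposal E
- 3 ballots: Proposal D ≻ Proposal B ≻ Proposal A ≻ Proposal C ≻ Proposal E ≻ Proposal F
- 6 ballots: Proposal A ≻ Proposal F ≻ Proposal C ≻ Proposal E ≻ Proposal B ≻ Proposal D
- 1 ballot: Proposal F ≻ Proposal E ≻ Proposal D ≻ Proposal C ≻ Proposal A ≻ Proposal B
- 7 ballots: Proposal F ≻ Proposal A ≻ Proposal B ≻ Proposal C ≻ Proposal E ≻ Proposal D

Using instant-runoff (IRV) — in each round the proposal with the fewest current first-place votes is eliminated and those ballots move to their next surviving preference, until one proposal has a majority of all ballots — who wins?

Proposal A

Round 1: Proposal A 11, Proposal B 0, Proposal C 14, Proposal D 3, Proposal E 2, Proposal F 8. Proposal B eliminated.
Round 2: Proposal A 11, Proposal C 14, Proposal D 3, Proposal E 2, Proposal F 8. Proposal E eliminated.
Round 3: Proposal A 11, Proposal C 14, Proposal D 3, Proposal F 10. Proposal D eliminated.
Round 4: Proposal A 14, Proposal C 14, Proposal F 10. Proposal F eliminated.
Round 5: Proposal A 23, Proposal C 15. Proposal A has a majority (≥20).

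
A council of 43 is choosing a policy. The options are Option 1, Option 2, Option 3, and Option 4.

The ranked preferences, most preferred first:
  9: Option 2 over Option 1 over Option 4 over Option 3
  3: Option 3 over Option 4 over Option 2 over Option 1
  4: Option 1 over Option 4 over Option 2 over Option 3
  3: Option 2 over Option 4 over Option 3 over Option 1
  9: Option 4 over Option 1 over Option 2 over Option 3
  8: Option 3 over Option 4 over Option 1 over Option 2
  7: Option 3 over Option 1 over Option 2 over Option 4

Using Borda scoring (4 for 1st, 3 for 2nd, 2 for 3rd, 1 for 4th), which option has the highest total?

Option 1: 9×3 + 3×1 + 4×4 + 3×1 + 9×3 + 8×2 + 7×3 = 113
Option 2: 9×4 + 3×2 + 4×2 + 3×4 + 9×2 + 8×1 + 7×2 = 102
Option 3: 9×1 + 3×4 + 4×1 + 3×2 + 9×1 + 8×4 + 7×4 = 100
Option 4: 9×2 + 3×3 + 4×3 + 3×3 + 9×4 + 8×3 + 7×1 = 115

Option 4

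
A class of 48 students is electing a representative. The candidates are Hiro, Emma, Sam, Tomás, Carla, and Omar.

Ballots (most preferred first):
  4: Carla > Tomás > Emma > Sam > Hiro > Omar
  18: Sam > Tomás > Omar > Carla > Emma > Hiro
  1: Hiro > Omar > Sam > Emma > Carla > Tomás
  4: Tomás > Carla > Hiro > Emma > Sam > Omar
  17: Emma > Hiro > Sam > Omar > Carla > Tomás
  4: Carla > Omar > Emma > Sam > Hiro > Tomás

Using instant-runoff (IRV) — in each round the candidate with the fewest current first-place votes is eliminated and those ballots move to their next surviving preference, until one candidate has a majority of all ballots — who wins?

Round 1: Hiro 1, Emma 17, Sam 18, Tomás 4, Carla 8, Omar 0. Omar eliminated.
Round 2: Hiro 1, Emma 17, Sam 18, Tomás 4, Carla 8. Hiro eliminated.
Round 3: Emma 17, Sam 19, Tomás 4, Carla 8. Tomás eliminated.
Round 4: Emma 17, Sam 19, Carla 12. Carla eliminated.
Round 5: Emma 29, Sam 19. Emma has a majority (≥25).

Emma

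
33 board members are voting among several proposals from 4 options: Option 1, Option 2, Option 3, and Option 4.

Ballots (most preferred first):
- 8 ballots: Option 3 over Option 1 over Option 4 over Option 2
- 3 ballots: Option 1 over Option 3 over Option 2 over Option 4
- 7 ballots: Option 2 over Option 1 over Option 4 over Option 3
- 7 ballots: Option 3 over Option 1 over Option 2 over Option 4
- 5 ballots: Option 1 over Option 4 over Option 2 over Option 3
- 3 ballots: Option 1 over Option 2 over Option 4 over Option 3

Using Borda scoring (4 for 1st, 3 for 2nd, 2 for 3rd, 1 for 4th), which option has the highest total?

Option 1

Option 1: 8×3 + 3×4 + 7×3 + 7×3 + 5×4 + 3×4 = 110
Option 2: 8×1 + 3×2 + 7×4 + 7×2 + 5×2 + 3×3 = 75
Option 3: 8×4 + 3×3 + 7×1 + 7×4 + 5×1 + 3×1 = 84
Option 4: 8×2 + 3×1 + 7×2 + 7×1 + 5×3 + 3×2 = 61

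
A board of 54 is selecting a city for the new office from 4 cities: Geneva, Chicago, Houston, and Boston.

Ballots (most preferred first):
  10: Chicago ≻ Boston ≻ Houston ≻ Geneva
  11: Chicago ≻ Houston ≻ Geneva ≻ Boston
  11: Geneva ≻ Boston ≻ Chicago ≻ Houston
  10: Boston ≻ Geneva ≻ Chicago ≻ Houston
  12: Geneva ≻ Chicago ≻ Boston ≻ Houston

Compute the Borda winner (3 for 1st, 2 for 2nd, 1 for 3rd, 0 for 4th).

Chicago

Geneva: 10×0 + 11×1 + 11×3 + 10×2 + 12×3 = 100
Chicago: 10×3 + 11×3 + 11×1 + 10×1 + 12×2 = 108
Houston: 10×1 + 11×2 + 11×0 + 10×0 + 12×0 = 32
Boston: 10×2 + 11×0 + 11×2 + 10×3 + 12×1 = 84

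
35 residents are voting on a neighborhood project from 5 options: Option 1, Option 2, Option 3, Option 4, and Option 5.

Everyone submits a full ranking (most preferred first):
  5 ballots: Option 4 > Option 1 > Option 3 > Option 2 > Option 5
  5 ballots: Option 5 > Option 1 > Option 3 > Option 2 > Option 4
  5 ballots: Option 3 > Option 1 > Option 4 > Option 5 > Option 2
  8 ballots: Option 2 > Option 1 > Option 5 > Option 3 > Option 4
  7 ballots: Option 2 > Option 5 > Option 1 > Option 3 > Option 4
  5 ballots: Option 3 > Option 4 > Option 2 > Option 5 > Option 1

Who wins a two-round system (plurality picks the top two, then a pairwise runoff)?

Round 1 first-place votes: Option 1 0, Option 2 15, Option 3 10, Option 4 5, Option 5 5. Option 2 and Option 3 advance.
Runoff: Option 2 is ranked above Option 3 on 15 ballots, Option 3 above Option 2 on 20.

Option 3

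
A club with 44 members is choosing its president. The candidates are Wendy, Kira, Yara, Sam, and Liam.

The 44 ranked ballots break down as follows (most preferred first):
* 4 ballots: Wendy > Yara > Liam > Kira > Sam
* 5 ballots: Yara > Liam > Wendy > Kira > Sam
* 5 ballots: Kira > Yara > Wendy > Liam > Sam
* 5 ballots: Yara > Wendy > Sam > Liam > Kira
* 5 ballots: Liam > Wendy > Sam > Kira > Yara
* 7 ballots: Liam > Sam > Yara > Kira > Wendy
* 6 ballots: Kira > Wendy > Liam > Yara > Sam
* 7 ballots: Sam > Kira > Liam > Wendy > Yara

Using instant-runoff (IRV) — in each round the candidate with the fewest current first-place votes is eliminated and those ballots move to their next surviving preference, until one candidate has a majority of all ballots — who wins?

Round 1: Wendy 4, Kira 11, Yara 10, Sam 7, Liam 12. Wendy eliminated.
Round 2: Kira 11, Yara 14, Sam 7, Liam 12. Sam eliminated.
Round 3: Kira 18, Yara 14, Liam 12. Liam eliminated.
Round 4: Kira 23, Yara 21. Kira has a majority (≥23).

Kira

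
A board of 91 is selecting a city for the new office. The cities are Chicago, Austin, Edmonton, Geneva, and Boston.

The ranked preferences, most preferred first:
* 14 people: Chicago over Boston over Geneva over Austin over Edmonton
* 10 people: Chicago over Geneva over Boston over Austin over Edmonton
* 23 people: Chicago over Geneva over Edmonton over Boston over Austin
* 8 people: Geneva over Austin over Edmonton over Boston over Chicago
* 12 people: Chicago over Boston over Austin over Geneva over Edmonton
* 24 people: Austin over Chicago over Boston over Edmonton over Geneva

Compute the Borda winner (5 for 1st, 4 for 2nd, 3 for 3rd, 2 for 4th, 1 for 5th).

Chicago

Chicago: 14×5 + 10×5 + 23×5 + 8×1 + 12×5 + 24×4 = 399
Austin: 14×2 + 10×2 + 23×1 + 8×4 + 12×3 + 24×5 = 259
Edmonton: 14×1 + 10×1 + 23×3 + 8×3 + 12×1 + 24×2 = 177
Geneva: 14×3 + 10×4 + 23×4 + 8×5 + 12×2 + 24×1 = 262
Boston: 14×4 + 10×3 + 23×2 + 8×2 + 12×4 + 24×3 = 268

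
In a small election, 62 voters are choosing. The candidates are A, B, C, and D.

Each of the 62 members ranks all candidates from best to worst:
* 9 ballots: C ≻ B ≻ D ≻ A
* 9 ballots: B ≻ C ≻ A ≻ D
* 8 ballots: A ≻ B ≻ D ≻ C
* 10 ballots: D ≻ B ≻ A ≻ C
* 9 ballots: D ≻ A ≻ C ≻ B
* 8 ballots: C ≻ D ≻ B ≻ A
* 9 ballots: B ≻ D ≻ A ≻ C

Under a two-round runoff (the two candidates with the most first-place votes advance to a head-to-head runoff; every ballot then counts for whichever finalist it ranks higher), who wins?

Round 1 first-place votes: A 8, B 18, C 17, D 19. D and B advance.
Runoff: D is ranked above B on 27 ballots, B above D on 35.

B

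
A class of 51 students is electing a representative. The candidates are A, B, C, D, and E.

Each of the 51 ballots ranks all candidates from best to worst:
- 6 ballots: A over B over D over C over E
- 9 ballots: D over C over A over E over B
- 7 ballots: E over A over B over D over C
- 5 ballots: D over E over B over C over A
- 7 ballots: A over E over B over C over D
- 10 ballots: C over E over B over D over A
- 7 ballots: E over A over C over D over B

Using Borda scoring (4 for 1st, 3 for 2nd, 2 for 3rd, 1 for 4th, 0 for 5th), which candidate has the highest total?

E

A: 6×4 + 9×2 + 7×3 + 5×0 + 7×4 + 10×0 + 7×3 = 112
B: 6×3 + 9×0 + 7×2 + 5×2 + 7×2 + 10×2 + 7×0 = 76
C: 6×1 + 9×3 + 7×0 + 5×1 + 7×1 + 10×4 + 7×2 = 99
D: 6×2 + 9×4 + 7×1 + 5×4 + 7×0 + 10×1 + 7×1 = 92
E: 6×0 + 9×1 + 7×4 + 5×3 + 7×3 + 10×3 + 7×4 = 131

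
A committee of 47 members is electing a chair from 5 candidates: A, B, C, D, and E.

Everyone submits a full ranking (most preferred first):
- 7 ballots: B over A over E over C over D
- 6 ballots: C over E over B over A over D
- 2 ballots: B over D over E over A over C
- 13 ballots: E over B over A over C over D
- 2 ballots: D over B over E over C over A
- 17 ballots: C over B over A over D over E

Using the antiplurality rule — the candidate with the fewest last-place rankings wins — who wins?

Last-place votes: A 2, B 0, C 2, D 26, E 17.

B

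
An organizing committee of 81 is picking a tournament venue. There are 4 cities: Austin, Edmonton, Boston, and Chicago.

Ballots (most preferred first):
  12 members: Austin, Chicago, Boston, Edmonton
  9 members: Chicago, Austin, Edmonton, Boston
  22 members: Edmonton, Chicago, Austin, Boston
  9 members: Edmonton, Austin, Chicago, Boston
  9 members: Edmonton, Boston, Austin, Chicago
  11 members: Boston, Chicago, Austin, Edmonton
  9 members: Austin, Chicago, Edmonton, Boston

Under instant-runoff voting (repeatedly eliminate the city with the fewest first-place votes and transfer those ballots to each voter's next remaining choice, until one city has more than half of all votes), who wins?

Austin

Round 1: Austin 21, Edmonton 40, Boston 11, Chicago 9. Chicago eliminated.
Round 2: Austin 30, Edmonton 40, Boston 11. Boston eliminated.
Round 3: Austin 41, Edmonton 40. Austin has a majority (≥41).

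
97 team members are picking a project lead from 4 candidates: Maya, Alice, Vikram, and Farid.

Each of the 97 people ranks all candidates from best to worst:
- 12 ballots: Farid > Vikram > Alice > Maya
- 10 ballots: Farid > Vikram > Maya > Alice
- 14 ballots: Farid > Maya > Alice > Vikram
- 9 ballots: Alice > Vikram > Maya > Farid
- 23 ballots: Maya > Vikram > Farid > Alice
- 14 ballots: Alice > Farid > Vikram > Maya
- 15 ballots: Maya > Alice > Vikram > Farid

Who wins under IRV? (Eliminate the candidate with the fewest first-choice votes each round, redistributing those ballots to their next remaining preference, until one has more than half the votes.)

Round 1: Maya 38, Alice 23, Vikram 0, Farid 36. Vikram eliminated.
Round 2: Maya 38, Alice 23, Farid 36. Alice eliminated.
Round 3: Maya 47, Farid 50. Farid has a majority (≥49).

Farid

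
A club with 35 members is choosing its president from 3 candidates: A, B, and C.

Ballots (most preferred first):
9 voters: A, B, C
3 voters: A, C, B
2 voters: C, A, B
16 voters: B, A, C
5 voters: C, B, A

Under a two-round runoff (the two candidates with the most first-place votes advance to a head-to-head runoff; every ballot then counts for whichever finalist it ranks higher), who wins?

Round 1 first-place votes: A 12, B 16, C 7. B and A advance.
Runoff: B is ranked above A on 21 ballots, A above B on 14.

B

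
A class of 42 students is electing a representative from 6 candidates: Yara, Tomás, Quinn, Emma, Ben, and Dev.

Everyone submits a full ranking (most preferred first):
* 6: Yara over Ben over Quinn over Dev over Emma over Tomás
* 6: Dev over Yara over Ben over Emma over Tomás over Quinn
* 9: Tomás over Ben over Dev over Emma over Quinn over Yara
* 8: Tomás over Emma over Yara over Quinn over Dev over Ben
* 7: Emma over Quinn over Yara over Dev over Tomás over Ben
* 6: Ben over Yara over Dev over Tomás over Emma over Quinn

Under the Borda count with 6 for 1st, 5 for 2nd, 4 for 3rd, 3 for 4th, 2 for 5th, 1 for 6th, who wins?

Yara: 6×6 + 6×5 + 9×1 + 8×4 + 7×4 + 6×5 = 165
Tomás: 6×1 + 6×2 + 9×6 + 8×6 + 7×2 + 6×3 = 152
Quinn: 6×4 + 6×1 + 9×2 + 8×3 + 7×5 + 6×1 = 113
Emma: 6×2 + 6×3 + 9×3 + 8×5 + 7×6 + 6×2 = 151
Ben: 6×5 + 6×4 + 9×5 + 8×1 + 7×1 + 6×6 = 150
Dev: 6×3 + 6×6 + 9×4 + 8×2 + 7×3 + 6×4 = 151

Yara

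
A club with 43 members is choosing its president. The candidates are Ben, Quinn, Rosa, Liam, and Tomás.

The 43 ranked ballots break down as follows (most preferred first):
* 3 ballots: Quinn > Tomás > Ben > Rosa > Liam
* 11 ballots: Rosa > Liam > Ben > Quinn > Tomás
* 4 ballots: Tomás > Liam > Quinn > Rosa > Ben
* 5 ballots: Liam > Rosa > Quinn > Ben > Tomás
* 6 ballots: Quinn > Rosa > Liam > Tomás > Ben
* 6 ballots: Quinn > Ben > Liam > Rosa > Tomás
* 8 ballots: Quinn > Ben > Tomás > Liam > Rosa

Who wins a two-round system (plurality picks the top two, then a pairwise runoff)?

Round 1 first-place votes: Ben 0, Quinn 23, Rosa 11, Liam 5, Tomás 4. Quinn and Rosa advance.
Runoff: Quinn is ranked above Rosa on 27 ballots, Rosa above Quinn on 16.

Quinn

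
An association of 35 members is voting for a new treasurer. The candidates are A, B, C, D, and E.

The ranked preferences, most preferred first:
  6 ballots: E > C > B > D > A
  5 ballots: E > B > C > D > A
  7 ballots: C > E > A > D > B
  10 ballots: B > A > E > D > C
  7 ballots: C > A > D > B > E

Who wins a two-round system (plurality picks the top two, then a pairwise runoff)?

Round 1 first-place votes: A 0, B 10, C 14, D 0, E 11. C and E advance.
Runoff: C is ranked above E on 14 ballots, E above C on 21.

E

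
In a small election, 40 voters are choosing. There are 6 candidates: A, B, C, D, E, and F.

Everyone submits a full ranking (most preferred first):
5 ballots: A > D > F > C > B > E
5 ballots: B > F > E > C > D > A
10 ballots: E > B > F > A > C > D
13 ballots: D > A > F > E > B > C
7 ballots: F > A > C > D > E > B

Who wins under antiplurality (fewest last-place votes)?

F

Last-place votes: A 5, B 7, C 13, D 10, E 5, F 0.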